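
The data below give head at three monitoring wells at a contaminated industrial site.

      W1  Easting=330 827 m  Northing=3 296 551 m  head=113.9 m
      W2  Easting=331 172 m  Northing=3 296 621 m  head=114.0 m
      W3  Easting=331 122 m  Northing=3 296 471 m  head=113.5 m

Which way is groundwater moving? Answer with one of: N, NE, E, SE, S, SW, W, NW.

S

Differences from W1: to W2 (Δx, Δy, Δh) = (345, 70, +0.1); to W3 = (295, -80, -0.4).
Determinant of the coordinate differences = 345·(-80) − 295·70 = -48250.
∂h/∂x = [(+0.1)·(-80) − (-0.4)·70] / -48250 = -0.0004145
∂h/∂y = [345·(-0.4) − 295·(+0.1)] / -48250 = +0.003472
Flow = −∇h = (+0.0004145 east, -0.003472 north), which points south.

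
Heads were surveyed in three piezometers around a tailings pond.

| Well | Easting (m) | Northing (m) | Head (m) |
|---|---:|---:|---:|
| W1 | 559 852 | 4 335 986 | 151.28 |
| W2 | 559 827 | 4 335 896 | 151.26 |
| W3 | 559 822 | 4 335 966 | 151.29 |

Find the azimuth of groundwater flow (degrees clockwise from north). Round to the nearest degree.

123°

Taking W1 as reference: W2−W1 = (-25, -90, -0.02); W3−W1 = (-30, -20, +0.01).
Determinant of the coordinate differences = (-25)·(-20) − (-30)·(-90) = -2200.
∂h/∂x = [(-0.02)·(-20) − (+0.01)·(-90)] / -2200 = -0.0005909
∂h/∂y = [(-25)·(+0.01) − (-30)·(-0.02)] / -2200 = +0.0003864
Flow direction (−∇h) has components (+0.0005909 E, -0.0003864 N).
Azimuth = atan2(E, N) = atan2(+0.0005909, -0.0003864) = 123.2° ≈ 123°.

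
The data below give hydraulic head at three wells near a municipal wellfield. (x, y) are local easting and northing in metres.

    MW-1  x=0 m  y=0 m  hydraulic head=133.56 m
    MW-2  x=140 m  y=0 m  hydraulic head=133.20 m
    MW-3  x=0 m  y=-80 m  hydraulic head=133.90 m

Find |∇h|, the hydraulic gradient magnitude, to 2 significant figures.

0.0050

∂h/∂x = (133.20 − 133.56) / (140 − 0) = -0.002571
∂h/∂y = (133.90 − 133.56) / (-80 − 0) = -0.004250
|∇h| = √(-0.002571² + -0.004250²) = 0.004967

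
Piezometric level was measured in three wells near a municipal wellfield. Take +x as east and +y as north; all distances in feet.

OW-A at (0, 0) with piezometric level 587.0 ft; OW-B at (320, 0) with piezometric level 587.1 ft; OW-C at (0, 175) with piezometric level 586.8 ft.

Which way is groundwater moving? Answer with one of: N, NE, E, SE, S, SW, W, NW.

N

∂h/∂x = (587.1 − 587.0) / (320 − 0) = +0.0003125
∂h/∂y = (586.8 − 587.0) / (175 − 0) = -0.001143
Flow = −∇h = (-0.0003125 east, +0.001143 north), which points north.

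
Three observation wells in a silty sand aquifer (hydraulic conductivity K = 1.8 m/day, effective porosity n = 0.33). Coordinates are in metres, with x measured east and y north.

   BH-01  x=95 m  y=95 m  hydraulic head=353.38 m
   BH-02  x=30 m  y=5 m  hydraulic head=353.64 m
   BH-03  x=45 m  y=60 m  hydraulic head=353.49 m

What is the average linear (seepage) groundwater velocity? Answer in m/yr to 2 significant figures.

Three-point gradient (reference BH-01): Δ to BH-02 = (-65, -90, +0.26), Δ to BH-03 = (-50, -35, +0.11).
∂h/∂x = -0.0003596, ∂h/∂y = -0.002629 (det = -2225).
|∇h| = √(-0.0003596² + -0.002629²) = 0.002653
Seepage velocity v = K·i/n = 1.8 × 0.002653 / 0.33 = 0.01447 m/day = 5.285 m/yr.

5.3 m/yr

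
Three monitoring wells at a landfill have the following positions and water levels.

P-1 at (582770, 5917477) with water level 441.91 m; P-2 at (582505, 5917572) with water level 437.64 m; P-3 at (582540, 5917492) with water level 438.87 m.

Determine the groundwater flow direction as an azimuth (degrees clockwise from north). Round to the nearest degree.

308°

With h = a·x + b·y + c and P-1 as origin, the differences give:
  (-265)·a + 95·b = -4.27
  (-230)·a + 15·b = -3.04
Eliminate b (×15 and ×95, subtract): 17875·a = 224.750 → a = ∂h/∂x = +0.01257
Back-substitute: b = ∂h/∂y = -0.009874.
Flow direction (−∇h) has components (-0.01257 E, +0.009874 N).
Azimuth = atan2(E, N) = atan2(-0.01257, +0.009874) = 308.1° ≈ 308°.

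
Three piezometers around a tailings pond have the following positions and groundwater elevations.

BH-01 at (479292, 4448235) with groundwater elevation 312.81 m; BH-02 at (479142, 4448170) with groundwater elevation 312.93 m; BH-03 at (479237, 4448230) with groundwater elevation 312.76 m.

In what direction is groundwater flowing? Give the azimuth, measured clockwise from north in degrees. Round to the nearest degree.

345°

Differences from BH-01: to BH-02 (Δx, Δy, Δh) = (-150, -65, +0.12); to BH-03 = (-55, -5, -0.05).
Solve a·Δx + b·Δy = Δh: det = (-150)·(-5) − (-55)·(-65) = -2825.
∂h/∂x = [(+0.12)·(-5) − (-0.05)·(-65)] / -2825 = +0.001363
∂h/∂y = [(-150)·(-0.05) − (-55)·(+0.12)] / -2825 = -0.004991
Flow direction (−∇h) has components (-0.001363 E, +0.004991 N).
Azimuth = atan2(E, N) = atan2(-0.001363, +0.004991) = 344.7° ≈ 345°.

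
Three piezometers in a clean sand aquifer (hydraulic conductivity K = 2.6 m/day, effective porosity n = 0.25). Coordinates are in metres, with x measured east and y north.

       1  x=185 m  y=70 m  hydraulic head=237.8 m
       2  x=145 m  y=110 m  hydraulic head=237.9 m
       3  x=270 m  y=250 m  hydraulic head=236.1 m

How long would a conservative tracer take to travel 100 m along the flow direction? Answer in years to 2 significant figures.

Taking 1 as reference: 2−1 = (-40, 40, +0.1); 3−1 = (85, 180, -1.7).
Determinant of the coordinate differences = (-40)·180 − 85·40 = -10600.
∂h/∂x = [(+0.1)·180 − (-1.7)·40] / -10600 = -0.008113
∂h/∂y = [(-40)·(-1.7) − 85·(+0.1)] / -10600 = -0.005613
|∇h| = √(-0.008113² + -0.005613²) = 0.009865
Seepage velocity v = K·i/n = 2.6 × 0.009865 / 0.25 = 0.1026 m/day.
t = 100 / 0.1026 = 974.7 days = 2.67 years.

2.7 years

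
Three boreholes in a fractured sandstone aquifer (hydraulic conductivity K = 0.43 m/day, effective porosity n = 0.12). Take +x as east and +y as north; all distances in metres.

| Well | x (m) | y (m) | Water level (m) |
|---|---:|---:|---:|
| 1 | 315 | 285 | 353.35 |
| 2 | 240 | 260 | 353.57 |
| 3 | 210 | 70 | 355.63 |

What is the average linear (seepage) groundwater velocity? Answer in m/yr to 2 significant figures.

With h = a·x + b·y + c and 1 as origin, the differences give:
  (-75)·a + (-25)·b = +0.22
  (-105)·a + (-215)·b = +2.28
Eliminate b (×(-215) and ×(-25), subtract): 13500·a = 9.700 → a = ∂h/∂x = +0.0007185
Back-substitute: b = ∂h/∂y = -0.01096.
|∇h| = √(0.0007185² + -0.01096²) = 0.01098
Seepage velocity v = K·i/n = 0.43 × 0.01098 / 0.12 = 0.03934 m/day = 14.37 m/yr.

14 m/yr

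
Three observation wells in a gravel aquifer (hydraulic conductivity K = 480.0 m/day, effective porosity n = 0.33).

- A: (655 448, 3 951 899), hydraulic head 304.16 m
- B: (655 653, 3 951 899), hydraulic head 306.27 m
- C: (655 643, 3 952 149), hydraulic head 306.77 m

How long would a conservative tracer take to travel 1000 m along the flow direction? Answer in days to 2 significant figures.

65 days

Differences from A: to B (Δx, Δy, Δh) = (205, 0, +2.11); to C = (195, 250, +2.61).
Solve a·Δx + b·Δy = Δh: det = 205·250 − 195·0 = 51250.
∂h/∂x = [(+2.11)·250 − (+2.61)·0] / 51250 = +0.01029
∂h/∂y = [205·(+2.61) − 195·(+2.11)] / 51250 = +0.002412
|∇h| = √(0.01029² + 0.002412²) = 0.01057
Seepage velocity v = K·i/n = 480.0 × 0.01057 / 0.33 = 15.37 m/day.
t = 1000 / 15.37 = 65.06 days.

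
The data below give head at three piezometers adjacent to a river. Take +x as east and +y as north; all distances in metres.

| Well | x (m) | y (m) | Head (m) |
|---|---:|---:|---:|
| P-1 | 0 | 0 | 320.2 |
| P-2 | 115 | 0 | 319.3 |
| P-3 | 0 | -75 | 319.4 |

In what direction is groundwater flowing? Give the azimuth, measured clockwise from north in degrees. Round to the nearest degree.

144°

∂h/∂x = (319.3 − 320.2) / (115 − 0) = -0.007826
∂h/∂y = (319.4 − 320.2) / (-75 − 0) = +0.01067
Flow direction (−∇h) has components (+0.007826 E, -0.01067 N).
Azimuth = atan2(E, N) = atan2(+0.007826, -0.01067) = 143.7° ≈ 144°.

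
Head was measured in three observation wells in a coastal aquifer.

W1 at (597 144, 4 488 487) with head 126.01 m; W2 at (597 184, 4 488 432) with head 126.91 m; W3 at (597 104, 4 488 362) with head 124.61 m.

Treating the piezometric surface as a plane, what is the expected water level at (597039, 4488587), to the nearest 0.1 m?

123.5 m

Differences from W1: to W2 (Δx, Δy, Δh) = (40, -55, +0.90); to W3 = (-40, -125, -1.40).
Determinant of the coordinate differences = 40·(-125) − (-40)·(-55) = -7200.
∂h/∂x = [(+0.90)·(-125) − (-1.40)·(-55)] / -7200 = +0.02632
∂h/∂y = [40·(-1.40) − (-40)·(+0.90)] / -7200 = +0.002778
h(597039, 4488587) = 126.01 + (+0.02632)·(-105) + (+0.002778)·(100) = 126.01 -2.764 +0.278 = 123.524 m.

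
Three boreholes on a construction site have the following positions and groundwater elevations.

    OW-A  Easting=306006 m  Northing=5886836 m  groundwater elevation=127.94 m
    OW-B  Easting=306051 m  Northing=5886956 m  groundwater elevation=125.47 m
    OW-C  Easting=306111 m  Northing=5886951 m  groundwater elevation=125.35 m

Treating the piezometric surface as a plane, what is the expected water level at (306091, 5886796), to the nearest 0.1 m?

With h = a·x + b·y + c and OW-A as origin, the differences give:
  45·a + 120·b = -2.47
  105·a + 115·b = -2.59
Eliminate b (×115 and ×120, subtract): -7425·a = 26.750 → a = ∂h/∂x = -0.003603
Back-substitute: b = ∂h/∂y = -0.01923.
h(306091, 5886796) = 127.94 + (-0.003603)·(85) + (-0.01923)·(-40) = 127.94 -0.306 +0.769 = 128.403 m.

128.4 m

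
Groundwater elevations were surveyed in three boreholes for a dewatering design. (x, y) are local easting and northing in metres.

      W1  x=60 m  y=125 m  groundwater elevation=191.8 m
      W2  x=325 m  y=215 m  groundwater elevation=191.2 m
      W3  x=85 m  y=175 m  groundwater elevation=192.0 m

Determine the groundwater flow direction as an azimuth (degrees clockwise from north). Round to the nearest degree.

Differences from W1: to W2 (Δx, Δy, Δh) = (265, 90, -0.6); to W3 = (25, 50, +0.2).
Solve a·Δx + b·Δy = Δh: det = 265·50 − 25·90 = 11000.
∂h/∂x = [(-0.6)·50 − (+0.2)·90] / 11000 = -0.004364
∂h/∂y = [265·(+0.2) − 25·(-0.6)] / 11000 = +0.006182
Flow direction (−∇h) has components (+0.004364 E, -0.006182 N).
Azimuth = atan2(E, N) = atan2(+0.004364, -0.006182) = 144.8° ≈ 145°.

145°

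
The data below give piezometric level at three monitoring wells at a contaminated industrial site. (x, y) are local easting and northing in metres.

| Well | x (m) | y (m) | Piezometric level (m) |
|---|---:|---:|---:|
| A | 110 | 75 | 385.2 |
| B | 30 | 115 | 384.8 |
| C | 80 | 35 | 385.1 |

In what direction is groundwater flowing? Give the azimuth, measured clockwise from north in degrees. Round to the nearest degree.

281°

Differences from A: to B (Δx, Δy, Δh) = (-80, 40, -0.4); to C = (-30, -40, -0.1).
Determinant of the coordinate differences = (-80)·(-40) − (-30)·40 = 4400.
∂h/∂x = [(-0.4)·(-40) − (-0.1)·40] / 4400 = +0.004545
∂h/∂y = [(-80)·(-0.1) − (-30)·(-0.4)] / 4400 = -0.0009091
Flow direction (−∇h) has components (-0.004545 E, +0.0009091 N).
Azimuth = atan2(E, N) = atan2(-0.004545, +0.0009091) = 281.3° ≈ 281°.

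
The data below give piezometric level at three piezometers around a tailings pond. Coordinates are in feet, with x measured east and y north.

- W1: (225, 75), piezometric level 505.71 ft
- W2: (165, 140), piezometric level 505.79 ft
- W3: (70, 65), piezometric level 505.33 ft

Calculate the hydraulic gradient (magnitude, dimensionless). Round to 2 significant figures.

Taking W1 as reference: W2−W1 = (-60, 65, +0.08); W3−W1 = (-155, -10, -0.38).
Determinant of the coordinate differences = (-60)·(-10) − (-155)·65 = 10675.
∂h/∂x = [(+0.08)·(-10) − (-0.38)·65] / 10675 = +0.002239
∂h/∂y = [(-60)·(-0.38) − (-155)·(+0.08)] / 10675 = +0.003297
|∇h| = √(0.002239² + 0.003297²) = 0.003985

0.0040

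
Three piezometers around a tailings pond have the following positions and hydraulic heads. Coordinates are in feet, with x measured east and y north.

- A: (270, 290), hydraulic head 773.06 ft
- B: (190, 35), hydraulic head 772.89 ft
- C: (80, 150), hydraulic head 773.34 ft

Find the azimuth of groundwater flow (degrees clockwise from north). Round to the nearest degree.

Taking A as reference: B−A = (-80, -255, -0.17); C−A = (-190, -140, +0.28).
Solve a·Δx + b·Δy = Δh: det = (-80)·(-140) − (-190)·(-255) = -37250.
∂h/∂x = [(-0.17)·(-140) − (+0.28)·(-255)] / -37250 = -0.002556
∂h/∂y = [(-80)·(+0.28) − (-190)·(-0.17)] / -37250 = +0.001468
Flow direction (−∇h) has components (+0.002556 E, -0.001468 N).
Azimuth = atan2(E, N) = atan2(+0.002556, -0.001468) = 119.9° ≈ 120°.

120°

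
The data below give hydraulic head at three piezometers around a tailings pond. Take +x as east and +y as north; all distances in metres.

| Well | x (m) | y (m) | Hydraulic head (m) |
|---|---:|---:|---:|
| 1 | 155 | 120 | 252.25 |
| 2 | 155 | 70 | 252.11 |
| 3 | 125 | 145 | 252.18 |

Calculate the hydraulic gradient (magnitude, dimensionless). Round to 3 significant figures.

With h = a·x + b·y + c and 1 as origin, the differences give:
  0·a + (-50)·b = -0.14
  (-30)·a + 25·b = -0.07
Eliminate b (×25 and ×(-50), subtract): -1500·a = -7.000 → a = ∂h/∂x = +0.004667
Back-substitute: b = ∂h/∂y = +0.002800.
|∇h| = √(0.004667² + 0.002800²) = 0.005443

0.00544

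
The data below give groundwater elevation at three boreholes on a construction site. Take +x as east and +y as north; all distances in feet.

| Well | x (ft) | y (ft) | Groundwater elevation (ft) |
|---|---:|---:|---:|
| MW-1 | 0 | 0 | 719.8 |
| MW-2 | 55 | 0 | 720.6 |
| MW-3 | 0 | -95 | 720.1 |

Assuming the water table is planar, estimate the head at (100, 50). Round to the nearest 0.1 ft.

∂h/∂x = (720.6 − 719.8) / (55 − 0) = +0.01455
∂h/∂y = (720.1 − 719.8) / (-95 − 0) = -0.003158
h(100, 50) = 719.8 + (+0.01455)·(100) + (-0.003158)·(50) = 719.8 +1.455 -0.158 = 721.097 ft.

721.1 ft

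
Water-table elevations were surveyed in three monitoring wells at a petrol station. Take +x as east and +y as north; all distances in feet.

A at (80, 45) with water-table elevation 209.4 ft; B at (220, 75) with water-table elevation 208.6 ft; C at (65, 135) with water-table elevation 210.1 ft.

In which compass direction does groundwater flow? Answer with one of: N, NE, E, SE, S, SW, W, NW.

SE

Differences from A: to B (Δx, Δy, Δh) = (140, 30, -0.8); to C = (-15, 90, +0.7).
Determinant of the coordinate differences = 140·90 − (-15)·30 = 13050.
∂h/∂x = [(-0.8)·90 − (+0.7)·30] / 13050 = -0.007126
∂h/∂y = [140·(+0.7) − (-15)·(-0.8)] / 13050 = +0.006590
Flow = −∇h = (+0.007126 east, -0.006590 north), which points southeast.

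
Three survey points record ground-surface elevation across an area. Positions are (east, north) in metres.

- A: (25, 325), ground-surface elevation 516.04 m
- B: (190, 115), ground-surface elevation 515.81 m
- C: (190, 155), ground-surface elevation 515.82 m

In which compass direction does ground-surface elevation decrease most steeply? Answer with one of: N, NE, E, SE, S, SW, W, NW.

Three-point gradient (reference A): Δ to B = (165, -210, -0.23), Δ to C = (165, -170, -0.22).
∂z/∂x = -0.001076, ∂z/∂y = +0.0002500 (det = 6600).
Steepest decrease is along −∇f = (+0.001076 E, -0.0002500 N) → east.

E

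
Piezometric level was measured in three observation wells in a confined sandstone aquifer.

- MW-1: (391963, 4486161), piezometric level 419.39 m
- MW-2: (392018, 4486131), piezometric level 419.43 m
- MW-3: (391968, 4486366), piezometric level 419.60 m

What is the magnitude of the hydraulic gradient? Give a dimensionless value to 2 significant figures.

Taking MW-1 as reference: MW-2−MW-1 = (55, -30, +0.04); MW-3−MW-1 = (5, 205, +0.21).
Determinant of the coordinate differences = 55·205 − 5·(-30) = 11425.
∂h/∂x = [(+0.04)·205 − (+0.21)·(-30)] / 11425 = +0.001269
∂h/∂y = [55·(+0.21) − 5·(+0.04)] / 11425 = +0.0009934
|∇h| = √(0.001269² + 0.0009934²) = 0.001612

0.0016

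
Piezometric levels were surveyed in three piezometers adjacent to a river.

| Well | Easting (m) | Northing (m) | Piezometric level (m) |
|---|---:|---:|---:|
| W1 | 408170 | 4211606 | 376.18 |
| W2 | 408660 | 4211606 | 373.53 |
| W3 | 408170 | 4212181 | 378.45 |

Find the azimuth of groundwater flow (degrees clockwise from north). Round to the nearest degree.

∂h/∂x = (373.53 − 376.18) / (408660 − 408170) = -0.005408
∂h/∂y = (378.45 − 376.18) / (4212181 − 4211606) = +0.003948
Flow direction (−∇h) has components (+0.005408 E, -0.003948 N).
Azimuth = atan2(E, N) = atan2(+0.005408, -0.003948) = 126.1° ≈ 126°.

126°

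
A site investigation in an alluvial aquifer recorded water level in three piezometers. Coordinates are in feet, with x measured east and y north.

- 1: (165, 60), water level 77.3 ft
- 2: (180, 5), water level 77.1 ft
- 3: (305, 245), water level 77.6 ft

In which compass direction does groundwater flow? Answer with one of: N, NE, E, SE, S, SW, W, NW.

Differences from 1: to 2 (Δx, Δy, Δh) = (15, -55, -0.2); to 3 = (140, 185, +0.3).
Solve a·Δx + b·Δy = Δh: det = 15·185 − 140·(-55) = 10475.
∂h/∂x = [(-0.2)·185 − (+0.3)·(-55)] / 10475 = -0.001957
∂h/∂y = [15·(+0.3) − 140·(-0.2)] / 10475 = +0.003103
Flow = −∇h = (+0.001957 east, -0.003103 north), which points southeast.

SE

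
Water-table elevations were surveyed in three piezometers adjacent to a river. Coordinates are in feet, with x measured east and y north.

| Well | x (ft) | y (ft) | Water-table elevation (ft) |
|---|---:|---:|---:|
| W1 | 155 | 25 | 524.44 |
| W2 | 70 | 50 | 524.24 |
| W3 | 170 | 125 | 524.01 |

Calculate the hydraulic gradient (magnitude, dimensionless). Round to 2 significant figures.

Three-point gradient (reference W1): Δ to W2 = (-85, 25, -0.20), Δ to W3 = (15, 100, -0.43).
∂h/∂x = +0.001042, ∂h/∂y = -0.004456 (det = -8875).
|∇h| = √(0.001042² + -0.004456²) = 0.004576

0.0046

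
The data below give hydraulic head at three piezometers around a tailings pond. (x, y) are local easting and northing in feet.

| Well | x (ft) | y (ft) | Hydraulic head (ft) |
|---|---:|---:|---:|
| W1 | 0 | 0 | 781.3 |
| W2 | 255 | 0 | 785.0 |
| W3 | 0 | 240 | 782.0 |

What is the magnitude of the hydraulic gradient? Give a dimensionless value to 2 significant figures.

0.015

∂h/∂x = (785.0 − 781.3) / (255 − 0) = +0.01451
∂h/∂y = (782.0 − 781.3) / (240 − 0) = +0.002917
|∇h| = √(0.01451² + 0.002917²) = 0.0148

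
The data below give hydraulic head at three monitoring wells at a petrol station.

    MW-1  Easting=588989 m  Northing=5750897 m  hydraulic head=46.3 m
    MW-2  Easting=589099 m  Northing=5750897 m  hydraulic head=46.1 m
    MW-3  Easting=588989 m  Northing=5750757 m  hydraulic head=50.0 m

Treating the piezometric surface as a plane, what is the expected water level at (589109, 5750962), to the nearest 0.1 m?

44.4 m

∂h/∂x = (46.1 − 46.3) / (589099 − 588989) = -0.001818
∂h/∂y = (50.0 − 46.3) / (5750757 − 5750897) = -0.02643
h(589109, 5750962) = 46.3 + (-0.001818)·(120) + (-0.02643)·(65) = 46.3 -0.218 -1.718 = 44.364 m.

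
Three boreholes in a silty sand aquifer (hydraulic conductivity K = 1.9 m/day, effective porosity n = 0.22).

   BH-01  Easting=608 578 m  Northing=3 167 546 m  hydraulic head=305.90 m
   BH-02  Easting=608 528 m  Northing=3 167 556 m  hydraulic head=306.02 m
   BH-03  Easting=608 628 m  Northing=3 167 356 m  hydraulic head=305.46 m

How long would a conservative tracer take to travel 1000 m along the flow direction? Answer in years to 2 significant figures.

Differences from BH-01: to BH-02 (Δx, Δy, Δh) = (-50, 10, +0.12); to BH-03 = (50, -190, -0.44).
Solve a·Δx + b·Δy = Δh: det = (-50)·(-190) − 50·10 = 9000.
∂h/∂x = [(+0.12)·(-190) − (-0.44)·10] / 9000 = -0.002044
∂h/∂y = [(-50)·(-0.44) − 50·(+0.12)] / 9000 = +0.001778
|∇h| = √(-0.002044² + 0.001778²) = 0.002709
Seepage velocity v = K·i/n = 1.9 × 0.002709 / 0.22 = 0.0234 m/day.
t = 1000 / 0.0234 = 4.274e+04 days = 117 years.

120 years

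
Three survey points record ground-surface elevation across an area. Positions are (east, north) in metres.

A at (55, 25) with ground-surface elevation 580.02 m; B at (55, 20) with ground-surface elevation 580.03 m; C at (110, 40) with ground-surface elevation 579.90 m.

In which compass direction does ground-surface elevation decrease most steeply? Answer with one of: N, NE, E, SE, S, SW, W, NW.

NE

Differences from A: to B (Δx, Δy, Δh) = (0, -5, +0.01); to C = (55, 15, -0.12).
Determinant of the coordinate differences = 0·15 − 55·(-5) = 275.
∂z/∂x = [(+0.01)·15 − (-0.12)·(-5)] / 275 = -0.001636
∂z/∂y = [0·(-0.12) − 55·(+0.01)] / 275 = -0.002000
Steepest decrease is along −∇f = (+0.001636 E, +0.002000 N) → northeast.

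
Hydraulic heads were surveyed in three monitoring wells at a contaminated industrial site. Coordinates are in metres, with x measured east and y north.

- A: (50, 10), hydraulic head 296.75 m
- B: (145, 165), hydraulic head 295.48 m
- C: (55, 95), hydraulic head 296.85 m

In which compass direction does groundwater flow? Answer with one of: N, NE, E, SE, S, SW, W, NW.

Taking A as reference: B−A = (95, 155, -1.27); C−A = (5, 85, +0.10).
Solve a·Δx + b·Δy = Δh: det = 95·85 − 5·155 = 7300.
∂h/∂x = [(-1.27)·85 − (+0.10)·155] / 7300 = -0.01691
∂h/∂y = [95·(+0.10) − 5·(-1.27)] / 7300 = +0.002171
Flow = −∇h = (+0.01691 east, -0.002171 north), which points east.

E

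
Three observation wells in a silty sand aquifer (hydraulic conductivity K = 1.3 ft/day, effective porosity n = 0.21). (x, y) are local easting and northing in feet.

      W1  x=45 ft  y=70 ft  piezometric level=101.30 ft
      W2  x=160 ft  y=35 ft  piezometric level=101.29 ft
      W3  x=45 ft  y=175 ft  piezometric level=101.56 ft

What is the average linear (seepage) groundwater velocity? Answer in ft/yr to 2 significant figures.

Differences from W1: to W2 (Δx, Δy, Δh) = (115, -35, -0.01); to W3 = (0, 105, +0.26).
Determinant of the coordinate differences = 115·105 − 0·(-35) = 12075.
∂h/∂x = [(-0.01)·105 − (+0.26)·(-35)] / 12075 = +0.0006667
∂h/∂y = [115·(+0.26) − 0·(-0.01)] / 12075 = +0.002476
|∇h| = √(0.0006667² + 0.002476²) = 0.002564
Seepage velocity v = K·i/n = 1.3 × 0.002564 / 0.21 = 0.01587 ft/day = 5.797 ft/yr.

5.8 ft/yr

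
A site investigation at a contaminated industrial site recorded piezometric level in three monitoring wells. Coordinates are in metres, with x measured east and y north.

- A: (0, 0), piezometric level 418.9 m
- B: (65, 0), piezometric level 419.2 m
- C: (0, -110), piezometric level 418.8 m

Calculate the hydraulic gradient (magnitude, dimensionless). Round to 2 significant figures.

0.0047

∂h/∂x = (419.2 − 418.9) / (65 − 0) = +0.004615
∂h/∂y = (418.8 − 418.9) / (-110 − 0) = +0.0009091
|∇h| = √(0.004615² + 0.0009091²) = 0.004704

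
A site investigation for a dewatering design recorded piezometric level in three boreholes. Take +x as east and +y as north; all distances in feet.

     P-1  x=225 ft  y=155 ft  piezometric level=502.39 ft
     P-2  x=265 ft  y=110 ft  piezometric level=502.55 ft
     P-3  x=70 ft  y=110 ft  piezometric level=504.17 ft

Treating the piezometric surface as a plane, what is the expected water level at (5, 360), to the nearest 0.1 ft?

502.0 ft

With h = a·x + b·y + c and P-1 as origin, the differences give:
  40·a + (-45)·b = +0.16
  (-155)·a + (-45)·b = +1.78
Eliminate b (×(-45) and ×(-45), subtract): -8775·a = 72.900 → a = ∂h/∂x = -0.008308
Back-substitute: b = ∂h/∂y = -0.01094.
h(5, 360) = 502.39 + (-0.008308)·(-220) + (-0.01094)·(205) = 502.39 +1.828 -2.243 = 501.975 ft.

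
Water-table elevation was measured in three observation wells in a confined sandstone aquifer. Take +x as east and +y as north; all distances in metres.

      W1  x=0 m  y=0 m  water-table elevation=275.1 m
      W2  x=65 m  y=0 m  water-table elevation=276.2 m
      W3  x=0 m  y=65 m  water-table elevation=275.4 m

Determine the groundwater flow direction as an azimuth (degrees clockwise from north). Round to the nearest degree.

255°

∂h/∂x = (276.2 − 275.1) / (65 − 0) = +0.01692
∂h/∂y = (275.4 − 275.1) / (65 − 0) = +0.004615
Flow direction (−∇h) has components (-0.01692 E, -0.004615 N).
Azimuth = atan2(E, N) = atan2(-0.01692, -0.004615) = 254.7° ≈ 255°.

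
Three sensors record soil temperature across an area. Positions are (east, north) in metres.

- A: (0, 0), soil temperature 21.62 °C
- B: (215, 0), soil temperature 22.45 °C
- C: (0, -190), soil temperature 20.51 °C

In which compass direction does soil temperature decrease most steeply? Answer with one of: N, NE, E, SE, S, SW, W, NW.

SW

∂T/∂x = (22.45 − 21.62) / (215 − 0) = +0.003860
∂T/∂y = (20.51 − 21.62) / (-190 − 0) = +0.005842
Steepest decrease is along −∇f = (-0.003860 E, -0.005842 N) → southwest.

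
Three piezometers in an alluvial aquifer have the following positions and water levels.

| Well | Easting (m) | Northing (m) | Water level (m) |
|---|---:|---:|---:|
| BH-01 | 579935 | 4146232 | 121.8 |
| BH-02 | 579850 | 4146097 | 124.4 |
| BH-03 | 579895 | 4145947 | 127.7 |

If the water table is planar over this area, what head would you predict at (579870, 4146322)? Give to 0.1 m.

119.7 m

With h = a·x + b·y + c and BH-01 as origin, the differences give:
  (-85)·a + (-135)·b = +2.6
  (-40)·a + (-285)·b = +5.9
Eliminate b (×(-285) and ×(-135), subtract): 18825·a = 55.50 → a = ∂h/∂x = +0.002948
Back-substitute: b = ∂h/∂y = -0.02112.
h(579870, 4146322) = 121.8 + (+0.002948)·(-65) + (-0.02112)·(90) = 121.8 -0.192 -1.900 = 119.708 m.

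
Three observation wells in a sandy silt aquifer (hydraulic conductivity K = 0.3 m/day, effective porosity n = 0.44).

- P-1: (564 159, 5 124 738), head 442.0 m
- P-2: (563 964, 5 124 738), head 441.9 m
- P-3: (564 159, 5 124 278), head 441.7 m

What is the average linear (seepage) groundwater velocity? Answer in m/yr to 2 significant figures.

∂h/∂x = (441.9 − 442.0) / (563964 − 564159) = +0.0005128
∂h/∂y = (441.7 − 442.0) / (5124278 − 5124738) = +0.0006522
|∇h| = √(0.0005128² + 0.0006522²) = 0.0008297
Seepage velocity v = K·i/n = 0.3 × 0.0008297 / 0.44 = 0.0005657 m/day = 0.2066 m/yr.

0.21 m/yr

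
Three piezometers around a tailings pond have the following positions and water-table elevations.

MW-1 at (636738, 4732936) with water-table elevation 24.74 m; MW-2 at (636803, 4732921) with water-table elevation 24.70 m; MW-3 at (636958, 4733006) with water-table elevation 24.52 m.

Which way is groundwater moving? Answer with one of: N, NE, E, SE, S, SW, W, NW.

NE

With h = a·x + b·y + c and MW-1 as origin, the differences give:
  65·a + (-15)·b = -0.04
  220·a + 70·b = -0.22
Eliminate b (×70 and ×(-15), subtract): 7850·a = -6.100 → a = ∂h/∂x = -0.0007771
Back-substitute: b = ∂h/∂y = -0.0007006.
Flow = −∇h = (+0.0007771 east, +0.0007006 north), which points northeast.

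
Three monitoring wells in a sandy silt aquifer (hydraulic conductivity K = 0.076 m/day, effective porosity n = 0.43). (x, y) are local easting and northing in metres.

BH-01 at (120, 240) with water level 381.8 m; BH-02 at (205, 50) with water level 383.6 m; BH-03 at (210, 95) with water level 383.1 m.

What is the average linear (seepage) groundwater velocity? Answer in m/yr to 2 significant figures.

With h = a·x + b·y + c and BH-01 as origin, the differences give:
  85·a + (-190)·b = +1.8
  90·a + (-145)·b = +1.3
Eliminate b (×(-145) and ×(-190), subtract): 4775·a = -14.00 → a = ∂h/∂x = -0.002932
Back-substitute: b = ∂h/∂y = -0.01079.
|∇h| = √(-0.002932² + -0.01079²) = 0.01118
Seepage velocity v = K·i/n = 0.076 × 0.01118 / 0.43 = 0.001976 m/day = 0.7217 m/yr.

0.72 m/yr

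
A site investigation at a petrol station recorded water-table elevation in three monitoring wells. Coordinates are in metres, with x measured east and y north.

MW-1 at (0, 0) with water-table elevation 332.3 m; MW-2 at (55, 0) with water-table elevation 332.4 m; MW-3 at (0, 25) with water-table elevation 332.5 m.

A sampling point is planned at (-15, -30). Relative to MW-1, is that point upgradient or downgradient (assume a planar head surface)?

∂h/∂x = (332.4 − 332.3) / (55 − 0) = +0.001818
∂h/∂y = (332.5 − 332.3) / (25 − 0) = +0.008000
Head at (-15, -30) = 332.3 + (+0.001818)·(-15) + (+0.008000)·(-30) = 332.03 m.
That is lower than the 332.3 m at MW-1, so the point is downgradient.

downgradient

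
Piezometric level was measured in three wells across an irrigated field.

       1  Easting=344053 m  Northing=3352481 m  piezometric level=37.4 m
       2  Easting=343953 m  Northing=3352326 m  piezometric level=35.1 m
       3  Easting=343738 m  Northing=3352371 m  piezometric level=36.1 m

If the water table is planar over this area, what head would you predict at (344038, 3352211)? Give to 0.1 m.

Taking 1 as reference: 2−1 = (-100, -155, -2.3); 3−1 = (-315, -110, -1.3).
Determinant of the coordinate differences = (-100)·(-110) − (-315)·(-155) = -37825.
∂h/∂x = [(-2.3)·(-110) − (-1.3)·(-155)] / -37825 = -0.001362
∂h/∂y = [(-100)·(-1.3) − (-315)·(-2.3)] / -37825 = +0.01572
h(344038, 3352211) = 37.4 + (-0.001362)·(-15) + (+0.01572)·(-270) = 37.4 +0.020 -4.244 = 33.177 m.

33.2 m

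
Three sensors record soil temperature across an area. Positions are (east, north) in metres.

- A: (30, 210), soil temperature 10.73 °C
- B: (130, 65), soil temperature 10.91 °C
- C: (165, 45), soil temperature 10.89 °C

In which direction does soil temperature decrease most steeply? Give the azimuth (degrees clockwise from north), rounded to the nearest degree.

Differences from A: to B (Δx, Δy, Δh) = (100, -145, +0.18); to C = (135, -165, +0.16).
Solve a·Δx + b·Δy = ΔT: det = 100·(-165) − 135·(-145) = 3075.
∂T/∂x = [(+0.18)·(-165) − (+0.16)·(-145)] / 3075 = -0.002114
∂T/∂y = [100·(+0.16) − 135·(+0.18)] / 3075 = -0.002699
Steepest decrease is along −∇f: components (+0.002114 E, +0.002699 N).
Azimuth = atan2(+0.002114, +0.002699) = 38.1° ≈ 038°.

038°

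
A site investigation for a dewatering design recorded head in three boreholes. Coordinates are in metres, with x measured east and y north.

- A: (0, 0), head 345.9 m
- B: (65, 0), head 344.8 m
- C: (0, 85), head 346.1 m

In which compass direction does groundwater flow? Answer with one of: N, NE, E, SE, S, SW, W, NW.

E

∂h/∂x = (344.8 − 345.9) / (65 − 0) = -0.01692
∂h/∂y = (346.1 − 345.9) / (85 − 0) = +0.002353
Flow = −∇h = (+0.01692 east, -0.002353 north), which points east.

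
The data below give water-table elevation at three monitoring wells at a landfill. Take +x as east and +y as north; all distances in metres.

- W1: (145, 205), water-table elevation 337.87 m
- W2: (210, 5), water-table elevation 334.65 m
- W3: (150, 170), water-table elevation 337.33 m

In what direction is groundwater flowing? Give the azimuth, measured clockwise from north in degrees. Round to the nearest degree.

166°

Taking W1 as reference: W2−W1 = (65, -200, -3.22); W3−W1 = (5, -35, -0.54).
Determinant of the coordinate differences = 65·(-35) − 5·(-200) = -1275.
∂h/∂x = [(-3.22)·(-35) − (-0.54)·(-200)] / -1275 = -0.003686
∂h/∂y = [65·(-0.54) − 5·(-3.22)] / -1275 = +0.01490
Flow direction (−∇h) has components (+0.003686 E, -0.01490 N).
Azimuth = atan2(E, N) = atan2(+0.003686, -0.01490) = 166.1° ≈ 166°.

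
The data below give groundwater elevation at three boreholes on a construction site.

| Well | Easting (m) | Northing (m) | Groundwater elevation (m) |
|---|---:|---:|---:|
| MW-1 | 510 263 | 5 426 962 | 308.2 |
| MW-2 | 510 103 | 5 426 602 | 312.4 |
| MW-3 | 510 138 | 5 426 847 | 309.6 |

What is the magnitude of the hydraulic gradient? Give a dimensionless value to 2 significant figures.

With h = a·x + b·y + c and MW-1 as origin, the differences give:
  (-160)·a + (-360)·b = +4.2
  (-125)·a + (-115)·b = +1.4
Eliminate b (×(-115) and ×(-360), subtract): -26600·a = 21.00 → a = ∂h/∂x = -0.0007895
Back-substitute: b = ∂h/∂y = -0.01132.
|∇h| = √(-0.0007895² + -0.01132²) = 0.01135

0.011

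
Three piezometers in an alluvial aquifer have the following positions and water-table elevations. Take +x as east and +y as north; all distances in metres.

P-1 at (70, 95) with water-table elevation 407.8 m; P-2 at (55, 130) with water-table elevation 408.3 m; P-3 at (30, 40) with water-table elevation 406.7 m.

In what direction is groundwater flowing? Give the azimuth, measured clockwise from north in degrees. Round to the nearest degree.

Differences from P-1: to P-2 (Δx, Δy, Δh) = (-15, 35, +0.5); to P-3 = (-40, -55, -1.1).
Solve a·Δx + b·Δy = Δh: det = (-15)·(-55) − (-40)·35 = 2225.
∂h/∂x = [(+0.5)·(-55) − (-1.1)·35] / 2225 = +0.004944
∂h/∂y = [(-15)·(-1.1) − (-40)·(+0.5)] / 2225 = +0.01640
Flow direction (−∇h) has components (-0.004944 E, -0.01640 N).
Azimuth = atan2(E, N) = atan2(-0.004944, -0.01640) = 196.8° ≈ 197°.

197°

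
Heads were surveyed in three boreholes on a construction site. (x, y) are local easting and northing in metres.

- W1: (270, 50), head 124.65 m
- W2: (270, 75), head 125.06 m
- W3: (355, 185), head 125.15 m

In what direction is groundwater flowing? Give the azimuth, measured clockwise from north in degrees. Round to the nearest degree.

Taking W1 as reference: W2−W1 = (0, 25, +0.41); W3−W1 = (85, 135, +0.50).
Determinant of the coordinate differences = 0·135 − 85·25 = -2125.
∂h/∂x = [(+0.41)·135 − (+0.50)·25] / -2125 = -0.02016
∂h/∂y = [0·(+0.50) − 85·(+0.41)] / -2125 = +0.01640
Flow direction (−∇h) has components (+0.02016 E, -0.01640 N).
Azimuth = atan2(E, N) = atan2(+0.02016, -0.01640) = 129.1° ≈ 129°.

129°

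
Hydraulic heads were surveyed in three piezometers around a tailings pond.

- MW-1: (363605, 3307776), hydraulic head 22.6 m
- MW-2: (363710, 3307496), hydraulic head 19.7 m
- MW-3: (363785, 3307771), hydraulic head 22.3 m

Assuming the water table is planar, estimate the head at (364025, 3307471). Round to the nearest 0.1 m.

19.0 m

With h = a·x + b·y + c and MW-1 as origin, the differences give:
  105·a + (-280)·b = -2.9
  180·a + (-5)·b = -0.3
Eliminate b (×(-5) and ×(-280), subtract): 49875·a = -69.50 → a = ∂h/∂x = -0.001393
Back-substitute: b = ∂h/∂y = +0.009835.
h(364025, 3307471) = 22.6 + (-0.001393)·(420) + (+0.009835)·(-305) = 22.6 -0.585 -3.000 = 19.015 m.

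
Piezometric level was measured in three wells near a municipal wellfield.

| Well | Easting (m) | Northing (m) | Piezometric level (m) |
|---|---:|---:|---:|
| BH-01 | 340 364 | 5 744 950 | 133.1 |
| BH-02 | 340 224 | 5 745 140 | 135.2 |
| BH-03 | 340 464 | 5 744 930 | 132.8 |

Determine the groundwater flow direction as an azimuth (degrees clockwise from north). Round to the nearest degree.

Differences from BH-01: to BH-02 (Δx, Δy, Δh) = (-140, 190, +2.1); to BH-03 = (100, -20, -0.3).
Solve a·Δx + b·Δy = Δh: det = (-140)·(-20) − 100·190 = -16200.
∂h/∂x = [(+2.1)·(-20) − (-0.3)·190] / -16200 = -0.0009259
∂h/∂y = [(-140)·(-0.3) − 100·(+2.1)] / -16200 = +0.01037
Flow direction (−∇h) has components (+0.0009259 E, -0.01037 N).
Azimuth = atan2(E, N) = atan2(+0.0009259, -0.01037) = 174.9° ≈ 175°.

175°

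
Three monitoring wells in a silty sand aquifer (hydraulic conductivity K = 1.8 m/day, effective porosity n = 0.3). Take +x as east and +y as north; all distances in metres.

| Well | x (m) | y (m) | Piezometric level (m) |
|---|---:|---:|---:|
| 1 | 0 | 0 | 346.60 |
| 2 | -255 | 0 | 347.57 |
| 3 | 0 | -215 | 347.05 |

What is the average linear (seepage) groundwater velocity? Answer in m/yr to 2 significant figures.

∂h/∂x = (347.57 − 346.60) / (-255 − 0) = -0.003804
∂h/∂y = (347.05 − 346.60) / (-215 − 0) = -0.002093
|∇h| = √(-0.003804² + -0.002093²) = 0.004342
Seepage velocity v = K·i/n = 1.8 × 0.004342 / 0.3 = 0.02605 m/day = 9.515 m/yr.

9.5 m/yr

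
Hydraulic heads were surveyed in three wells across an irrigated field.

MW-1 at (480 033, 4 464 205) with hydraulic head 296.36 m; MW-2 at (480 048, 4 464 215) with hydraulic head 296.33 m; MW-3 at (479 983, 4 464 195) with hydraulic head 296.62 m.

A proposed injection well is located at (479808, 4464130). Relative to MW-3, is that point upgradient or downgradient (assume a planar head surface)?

Differences from MW-1: to MW-2 (Δx, Δy, Δh) = (15, 10, -0.03); to MW-3 = (-50, -10, +0.26).
Solve a·Δx + b·Δy = Δh: det = 15·(-10) − (-50)·10 = 350.
∂h/∂x = [(-0.03)·(-10) − (+0.26)·10] / 350 = -0.006571
∂h/∂y = [15·(+0.26) − (-50)·(-0.03)] / 350 = +0.006857
Head at (479808, 4464130) = 296.36 + (-0.006571)·(-225) + (+0.006857)·(-75) = 297.32 m.
That is higher than the 296.62 m at MW-3, so the point is upgradient.

upgradient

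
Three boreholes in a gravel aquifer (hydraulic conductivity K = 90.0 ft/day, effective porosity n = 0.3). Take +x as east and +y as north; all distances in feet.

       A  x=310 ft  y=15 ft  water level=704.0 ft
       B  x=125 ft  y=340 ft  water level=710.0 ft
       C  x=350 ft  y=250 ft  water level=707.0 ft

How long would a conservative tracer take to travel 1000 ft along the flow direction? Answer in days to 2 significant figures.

Differences from A: to B (Δx, Δy, Δh) = (-185, 325, +6.0); to C = (40, 235, +3.0).
Solve a·Δx + b·Δy = Δh: det = (-185)·235 − 40·325 = -56475.
∂h/∂x = [(+6.0)·235 − (+3.0)·325] / -56475 = -0.007703
∂h/∂y = [(-185)·(+3.0) − 40·(+6.0)] / -56475 = +0.01408
|∇h| = √(-0.007703² + 0.01408²) = 0.01605
Seepage velocity v = K·i/n = 90.0 × 0.01605 / 0.3 = 4.815 ft/day.
t = 1000 / 4.815 = 207.7 days.

210 days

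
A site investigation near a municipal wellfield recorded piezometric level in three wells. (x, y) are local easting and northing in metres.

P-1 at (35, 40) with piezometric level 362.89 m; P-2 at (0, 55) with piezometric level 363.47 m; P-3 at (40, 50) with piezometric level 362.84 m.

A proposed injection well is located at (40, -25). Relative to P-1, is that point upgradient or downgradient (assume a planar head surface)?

Differences from P-1: to P-2 (Δx, Δy, Δh) = (-35, 15, +0.58); to P-3 = (5, 10, -0.05).
Solve a·Δx + b·Δy = Δh: det = (-35)·10 − 5·15 = -425.
∂h/∂x = [(+0.58)·10 − (-0.05)·15] / -425 = -0.01541
∂h/∂y = [(-35)·(-0.05) − 5·(+0.58)] / -425 = +0.002706
Head at (40, -25) = 362.89 + (-0.01541)·(5) + (+0.002706)·(-65) = 362.64 m.
That is lower than the 362.89 m at P-1, so the point is downgradient.

downgradient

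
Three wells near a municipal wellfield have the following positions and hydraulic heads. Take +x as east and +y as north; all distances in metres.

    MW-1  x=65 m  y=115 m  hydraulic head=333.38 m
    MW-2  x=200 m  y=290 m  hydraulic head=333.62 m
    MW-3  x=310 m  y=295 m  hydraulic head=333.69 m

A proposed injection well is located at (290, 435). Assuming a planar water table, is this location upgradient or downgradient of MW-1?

With h = a·x + b·y + c and MW-1 as origin, the differences give:
  135·a + 175·b = +0.24
  245·a + 180·b = +0.31
Eliminate b (×180 and ×175, subtract): -18575·a = -11.050 → a = ∂h/∂x = +0.0005949
Back-substitute: b = ∂h/∂y = +0.0009125.
Head at (290, 435) = 333.38 + (+0.0005949)·(225) + (+0.0009125)·(320) = 333.81 m.
That is higher than the 333.38 m at MW-1, so the point is upgradient.

upgradient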